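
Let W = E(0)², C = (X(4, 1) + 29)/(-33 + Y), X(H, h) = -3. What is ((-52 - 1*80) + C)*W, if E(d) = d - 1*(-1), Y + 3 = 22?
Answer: -937/7 ≈ -133.86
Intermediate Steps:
Y = 19 (Y = -3 + 22 = 19)
E(d) = 1 + d (E(d) = d + 1 = 1 + d)
C = -13/7 (C = (-3 + 29)/(-33 + 19) = 26/(-14) = 26*(-1/14) = -13/7 ≈ -1.8571)
W = 1 (W = (1 + 0)² = 1² = 1)
((-52 - 1*80) + C)*W = ((-52 - 1*80) - 13/7)*1 = ((-52 - 80) - 13/7)*1 = (-132 - 13/7)*1 = -937/7*1 = -937/7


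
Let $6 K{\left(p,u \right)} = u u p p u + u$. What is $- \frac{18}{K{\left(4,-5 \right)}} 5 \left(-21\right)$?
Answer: $- \frac{2268}{401} \approx -5.6559$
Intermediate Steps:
$K{\left(p,u \right)} = \frac{u}{6} + \frac{p^{2} u^{3}}{6}$ ($K{\left(p,u \right)} = \frac{u u p p u + u}{6} = \frac{u^{2} p p u + u}{6} = \frac{p u^{2} p u + u}{6} = \frac{p^{2} u^{2} u + u}{6} = \frac{p^{2} u^{3} + u}{6} = \frac{u + p^{2} u^{3}}{6} = \frac{u}{6} + \frac{p^{2} u^{3}}{6}$)
$- \frac{18}{K{\left(4,-5 \right)}} 5 \left(-21\right) = - \frac{18}{\frac{1}{6} \left(-5\right) \left(1 + 4^{2} \left(-5\right)^{2}\right)} 5 \left(-21\right) = - \frac{18}{\frac{1}{6} \left(-5\right) \left(1 + 16 \cdot 25\right)} 5 \left(-21\right) = - \frac{18}{\frac{1}{6} \left(-5\right) \left(1 + 400\right)} 5 \left(-21\right) = - \frac{18}{\frac{1}{6} \left(-5\right) 401} \cdot 5 \left(-21\right) = - \frac{18}{- \frac{2005}{6}} \cdot 5 \left(-21\right) = \left(-18\right) \left(- \frac{6}{2005}\right) 5 \left(-21\right) = \frac{108}{2005} \cdot 5 \left(-21\right) = \frac{108}{401} \left(-21\right) = - \frac{2268}{401}$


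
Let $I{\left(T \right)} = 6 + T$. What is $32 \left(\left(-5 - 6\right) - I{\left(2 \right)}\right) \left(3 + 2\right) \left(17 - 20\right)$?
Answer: $9120$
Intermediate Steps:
$32 \left(\left(-5 - 6\right) - I{\left(2 \right)}\right) \left(3 + 2\right) \left(17 - 20\right) = 32 \left(\left(-5 - 6\right) - \left(6 + 2\right)\right) \left(3 + 2\right) \left(17 - 20\right) = 32 \left(-11 - 8\right) 5 \left(-3\right) = 32 \left(-11 - 8\right) \left(-15\right) = 32 \left(-19\right) \left(-15\right) = \left(-608\right) \left(-15\right) = 9120$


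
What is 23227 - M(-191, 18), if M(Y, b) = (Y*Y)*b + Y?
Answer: -633240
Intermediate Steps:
M(Y, b) = Y + b*Y² (M(Y, b) = Y²*b + Y = b*Y² + Y = Y + b*Y²)
23227 - M(-191, 18) = 23227 - (-191)*(1 - 191*18) = 23227 - (-191)*(1 - 3438) = 23227 - (-191)*(-3437) = 23227 - 1*656467 = 23227 - 656467 = -633240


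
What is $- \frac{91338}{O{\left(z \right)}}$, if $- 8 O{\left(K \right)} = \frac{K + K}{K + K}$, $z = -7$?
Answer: $730704$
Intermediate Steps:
$O{\left(K \right)} = - \frac{1}{8}$ ($O{\left(K \right)} = - \frac{\left(K + K\right) \frac{1}{K + K}}{8} = - \frac{2 K \frac{1}{2 K}}{8} = \left(- \frac{1}{8}\right) 1 = - \frac{1}{8}$)
$- \frac{91338}{O{\left(z \right)}} = - \frac{91338}{- \frac{1}{8}} = \left(-91338\right) \left(-8\right) = 730704$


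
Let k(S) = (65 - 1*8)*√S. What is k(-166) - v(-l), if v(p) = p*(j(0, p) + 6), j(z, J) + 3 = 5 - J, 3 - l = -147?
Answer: 23700 + 57*I*√166 ≈ 23700.0 + 734.39*I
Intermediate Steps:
l = 150 (l = 3 - 1*(-147) = 3 + 147 = 150)
j(z, J) = 2 - J (j(z, J) = -3 + (5 - J) = 2 - J)
k(S) = 57*√S (k(S) = (65 - 8)*√S = 57*√S)
v(p) = p*(8 - p) (v(p) = p*((2 - p) + 6) = p*(8 - p))
k(-166) - v(-l) = 57*√(-166) - (-1*150)*(8 - (-1)*150) = 57*(I*√166) - (-150)*(8 - 1*(-150)) = 57*I*√166 - (-150)*(8 + 150) = 57*I*√166 - (-150)*158 = 57*I*√166 - 1*(-23700) = 57*I*√166 + 23700 = 23700 + 57*I*√166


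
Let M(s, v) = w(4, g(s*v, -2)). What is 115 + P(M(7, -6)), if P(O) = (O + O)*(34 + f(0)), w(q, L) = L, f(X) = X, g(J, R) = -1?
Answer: 47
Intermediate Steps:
M(s, v) = -1
P(O) = 68*O (P(O) = (O + O)*(34 + 0) = (2*O)*34 = 68*O)
115 + P(M(7, -6)) = 115 + 68*(-1) = 115 - 68 = 47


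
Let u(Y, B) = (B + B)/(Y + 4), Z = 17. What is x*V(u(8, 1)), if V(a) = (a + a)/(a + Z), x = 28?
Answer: 56/103 ≈ 0.54369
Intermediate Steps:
u(Y, B) = 2*B/(4 + Y) (u(Y, B) = (2*B)/(4 + Y) = 2*B/(4 + Y))
V(a) = 2*a/(17 + a) (V(a) = (a + a)/(a + 17) = (2*a)/(17 + a) = 2*a/(17 + a))
x*V(u(8, 1)) = 28*(2*(2*1/(4 + 8))/(17 + 2*1/(4 + 8))) = 28*(2*(2*1/12)/(17 + 2*1/12)) = 28*(2*(2*1*(1/12))/(17 + 2*1*(1/12))) = 28*(2*(1/6)/(17 + 1/6)) = 28*(2*(1/6)/(103/6)) = 28*(2*(1/6)*(6/103)) = 28*(2/103) = 56/103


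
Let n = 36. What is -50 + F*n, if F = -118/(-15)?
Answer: 1166/5 ≈ 233.20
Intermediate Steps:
F = 118/15 (F = -118*(-1/15) = 118/15 ≈ 7.8667)
-50 + F*n = -50 + (118/15)*36 = -50 + 1416/5 = 1166/5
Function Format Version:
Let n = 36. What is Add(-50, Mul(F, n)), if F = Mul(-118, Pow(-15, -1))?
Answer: Rational(1166, 5) ≈ 233.20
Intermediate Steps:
F = Rational(118, 15) (F = Mul(-118, Rational(-1, 15)) = Rational(118, 15) ≈ 7.8667)
Add(-50, Mul(F, n)) = Add(-50, Mul(Rational(118, 15), 36)) = Add(-50, Rational(1416, 5)) = Rational(1166, 5)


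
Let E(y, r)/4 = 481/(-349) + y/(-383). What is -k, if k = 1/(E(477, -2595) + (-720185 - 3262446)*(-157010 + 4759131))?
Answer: 133667/2449922260818239901 ≈ 5.4560e-14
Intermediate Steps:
E(y, r) = -1924/349 - 4*y/383 (E(y, r) = 4*(481/(-349) + y/(-383)) = 4*(481*(-1/349) + y*(-1/383)) = 4*(-481/349 - y/383) = -1924/349 - 4*y/383)
k = -133667/2449922260818239901 (k = 1/((-1924/349 - 4/383*477) + (-720185 - 3262446)*(-157010 + 4759131)) = 1/((-1924/349 - 1908/383) - 3982631*4602121) = 1/(-1402784/133667 - 18328549760351) = 1/(-2449922260818239901/133667) = -133667/2449922260818239901 ≈ -5.4560e-14)
-k = -1*(-133667/2449922260818239901) = 133667/2449922260818239901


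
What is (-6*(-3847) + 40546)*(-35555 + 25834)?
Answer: -618527788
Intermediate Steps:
(-6*(-3847) + 40546)*(-35555 + 25834) = (23082 + 40546)*(-9721) = 63628*(-9721) = -618527788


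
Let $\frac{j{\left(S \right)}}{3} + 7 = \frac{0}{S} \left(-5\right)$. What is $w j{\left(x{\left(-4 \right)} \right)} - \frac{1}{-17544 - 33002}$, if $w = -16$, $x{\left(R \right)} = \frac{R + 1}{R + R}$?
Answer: $\frac{16983457}{50546} \approx 336.0$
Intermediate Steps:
$x{\left(R \right)} = \frac{1 + R}{2 R}$
$j{\left(S \right)} = -21$ ($j{\left(S \right)} = -21 + 3 \frac{0}{S} \left(-5\right) = -21 + 3 \cdot 0 \left(-5\right) = -21 + 3 \cdot 0 = -21 + 0 = -21$)
$w j{\left(x{\left(-4 \right)} \right)} - \frac{1}{-17544 - 33002} = \left(-16\right) \left(-21\right) - \frac{1}{-17544 - 33002} = 336 - \frac{1}{-50546} = 336 - - \frac{1}{50546} = 336 + \frac{1}{50546} = \frac{16983457}{50546}$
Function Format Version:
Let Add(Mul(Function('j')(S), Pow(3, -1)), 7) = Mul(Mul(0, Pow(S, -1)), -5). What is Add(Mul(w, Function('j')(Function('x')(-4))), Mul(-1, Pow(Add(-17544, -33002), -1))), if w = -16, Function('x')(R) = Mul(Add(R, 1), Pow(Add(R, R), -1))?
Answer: Rational(16983457, 50546) ≈ 336.00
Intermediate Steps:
Function('x')(R) = Mul(Rational(1, 2), Pow(R, -1), Add(1, R)) (Function('x')(R) = Mul(Add(1, R), Pow(Mul(2, R), -1)) = Mul(Add(1, R), Mul(Rational(1, 2), Pow(R, -1))) = Mul(Rational(1, 2), Pow(R, -1), Add(1, R)))
Function('j')(S) = -21 (Function('j')(S) = Add(-21, Mul(3, Mul(Mul(0, Pow(S, -1)), -5))) = Add(-21, Mul(3, Mul(0, -5))) = Add(-21, Mul(3, 0)) = Add(-21, 0) = -21)
Add(Mul(w, Function('j')(Function('x')(-4))), Mul(-1, Pow(Add(-17544, -33002), -1))) = Add(Mul(-16, -21), Mul(-1, Pow(Add(-17544, -33002), -1))) = Add(336, Mul(-1, Pow(-50546, -1))) = Add(336, Mul(-1, Rational(-1, 50546))) = Add(336, Rational(1, 50546)) = Rational(16983457, 50546)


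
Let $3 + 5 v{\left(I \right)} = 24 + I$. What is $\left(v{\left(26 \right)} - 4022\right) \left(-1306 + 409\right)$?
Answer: $\frac{17996511}{5} \approx 3.5993 \cdot 10^{6}$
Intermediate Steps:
$v{\left(I \right)} = \frac{21}{5} + \frac{I}{5}$ ($v{\left(I \right)} = - \frac{3}{5} + \frac{24 + I}{5} = - \frac{3}{5} + \left(\frac{24}{5} + \frac{I}{5}\right) = \frac{21}{5} + \frac{I}{5}$)
$\left(v{\left(26 \right)} - 4022\right) \left(-1306 + 409\right) = \left(\left(\frac{21}{5} + \frac{1}{5} \cdot 26\right) - 4022\right) \left(-1306 + 409\right) = \left(\left(\frac{21}{5} + \frac{26}{5}\right) - 4022\right) \left(-897\right) = \left(\frac{47}{5} - 4022\right) \left(-897\right) = \left(- \frac{20063}{5}\right) \left(-897\right) = \frac{17996511}{5}$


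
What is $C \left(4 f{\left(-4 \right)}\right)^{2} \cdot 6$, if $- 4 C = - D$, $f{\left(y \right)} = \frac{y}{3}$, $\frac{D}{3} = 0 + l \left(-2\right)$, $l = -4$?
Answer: $1024$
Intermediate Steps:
$D = 24$ ($D = 3 \left(0 - -8\right) = 3 \left(0 + 8\right) = 3 \cdot 8 = 24$)
$f{\left(y \right)} = \frac{y}{3}$ ($f{\left(y \right)} = y \frac{1}{3} = \frac{y}{3}$)
$C = 6$ ($C = - \frac{\left(-1\right) 24}{4} = \left(- \frac{1}{4}\right) \left(-24\right) = 6$)
$C \left(4 f{\left(-4 \right)}\right)^{2} \cdot 6 = 6 \left(4 \cdot \frac{1}{3} \left(-4\right)\right)^{2} \cdot 6 = 6 \left(4 \left(- \frac{4}{3}\right)\right)^{2} \cdot 6 = 6 \left(- \frac{16}{3}\right)^{2} \cdot 6 = 6 \cdot \frac{256}{9} \cdot 6 = \frac{512}{3} \cdot 6 = 1024$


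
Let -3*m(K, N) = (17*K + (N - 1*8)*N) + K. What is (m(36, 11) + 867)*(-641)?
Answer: -410240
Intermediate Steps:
m(K, N) = -6*K - N*(-8 + N)/3 (m(K, N) = -((17*K + (N - 1*8)*N) + K)/3 = -((17*K + (N - 8)*N) + K)/3 = -((17*K + (-8 + N)*N) + K)/3 = -((17*K + N*(-8 + N)) + K)/3 = -(18*K + N*(-8 + N))/3 = -6*K - N*(-8 + N)/3)
(m(36, 11) + 867)*(-641) = ((-6*36 - ⅓*11² + (8/3)*11) + 867)*(-641) = ((-216 - ⅓*121 + 88/3) + 867)*(-641) = ((-216 - 121/3 + 88/3) + 867)*(-641) = (-227 + 867)*(-641) = 640*(-641) = -410240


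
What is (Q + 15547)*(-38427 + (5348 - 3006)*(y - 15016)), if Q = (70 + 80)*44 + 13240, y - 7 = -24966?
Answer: -3314342067399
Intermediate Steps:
y = -24959 (y = 7 - 24966 = -24959)
Q = 19840 (Q = 150*44 + 13240 = 6600 + 13240 = 19840)
(Q + 15547)*(-38427 + (5348 - 3006)*(y - 15016)) = (19840 + 15547)*(-38427 + (5348 - 3006)*(-24959 - 15016)) = 35387*(-38427 + 2342*(-39975)) = 35387*(-38427 - 93621450) = 35387*(-93659877) = -3314342067399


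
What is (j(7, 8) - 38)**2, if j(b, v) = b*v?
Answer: 324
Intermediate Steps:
(j(7, 8) - 38)**2 = (7*8 - 38)**2 = (56 - 38)**2 = 18**2 = 324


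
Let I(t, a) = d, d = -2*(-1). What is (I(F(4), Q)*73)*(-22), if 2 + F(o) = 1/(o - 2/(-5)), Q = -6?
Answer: -3212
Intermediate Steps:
F(o) = -2 + 1/(⅖ + o) (F(o) = -2 + 1/(o - 2/(-5)) = -2 + 1/(o - 2*(-⅕)) = -2 + 1/(o + ⅖) = -2 + 1/(⅖ + o))
d = 2
I(t, a) = 2
(I(F(4), Q)*73)*(-22) = (2*73)*(-22) = 146*(-22) = -3212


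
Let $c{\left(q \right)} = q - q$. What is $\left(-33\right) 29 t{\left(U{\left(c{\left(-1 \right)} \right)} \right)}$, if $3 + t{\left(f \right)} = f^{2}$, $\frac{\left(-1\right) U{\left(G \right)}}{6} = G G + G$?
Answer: $2871$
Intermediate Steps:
$c{\left(q \right)} = 0$
$U{\left(G \right)} = - 6 G - 6 G^{2}$ ($U{\left(G \right)} = - 6 \left(G G + G\right) = - 6 \left(G^{2} + G\right) = - 6 \left(G + G^{2}\right) = - 6 G - 6 G^{2}$)
$t{\left(f \right)} = -3 + f^{2}$
$\left(-33\right) 29 t{\left(U{\left(c{\left(-1 \right)} \right)} \right)} = \left(-33\right) 29 \left(-3 + \left(\left(-6\right) 0 \left(1 + 0\right)\right)^{2}\right) = - 957 \left(-3 + \left(\left(-6\right) 0 \cdot 1\right)^{2}\right) = - 957 \left(-3 + 0^{2}\right) = - 957 \left(-3 + 0\right) = \left(-957\right) \left(-3\right) = 2871$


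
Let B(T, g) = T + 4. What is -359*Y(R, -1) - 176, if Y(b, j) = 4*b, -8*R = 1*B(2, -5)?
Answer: 901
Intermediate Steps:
B(T, g) = 4 + T
R = -¾ (R = -(4 + 2)/8 = -6/8 = -⅛*6 = -¾ ≈ -0.75000)
-359*Y(R, -1) - 176 = -1436*(-3)/4 - 176 = -359*(-3) - 176 = 1077 - 176 = 901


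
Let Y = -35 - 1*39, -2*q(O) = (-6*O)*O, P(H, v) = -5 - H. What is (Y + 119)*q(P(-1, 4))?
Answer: 2160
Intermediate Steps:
q(O) = 3*O² (q(O) = -(-6*O)*O/2 = -(-3)*O² = 3*O²)
Y = -74 (Y = -35 - 39 = -74)
(Y + 119)*q(P(-1, 4)) = (-74 + 119)*(3*(-5 - 1*(-1))²) = 45*(3*(-5 + 1)²) = 45*(3*(-4)²) = 45*(3*16) = 45*48 = 2160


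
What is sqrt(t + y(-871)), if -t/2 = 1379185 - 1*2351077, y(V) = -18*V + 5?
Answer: sqrt(1959467) ≈ 1399.8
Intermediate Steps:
y(V) = 5 - 18*V
t = 1943784 (t = -2*(1379185 - 1*2351077) = -2*(1379185 - 2351077) = -2*(-971892) = 1943784)
sqrt(t + y(-871)) = sqrt(1943784 + (5 - 18*(-871))) = sqrt(1943784 + (5 + 15678)) = sqrt(1943784 + 15683) = sqrt(1959467)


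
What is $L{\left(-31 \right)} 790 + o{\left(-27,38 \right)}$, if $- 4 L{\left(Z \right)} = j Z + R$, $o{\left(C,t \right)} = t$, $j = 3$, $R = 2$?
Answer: $\frac{36021}{2} \approx 18011.0$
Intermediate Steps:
$L{\left(Z \right)} = - \frac{1}{2} - \frac{3 Z}{4}$ ($L{\left(Z \right)} = - \frac{3 Z + 2}{4} = - \frac{2 + 3 Z}{4} = - \frac{1}{2} - \frac{3 Z}{4}$)
$L{\left(-31 \right)} 790 + o{\left(-27,38 \right)} = \left(- \frac{1}{2} - - \frac{93}{4}\right) 790 + 38 = \left(- \frac{1}{2} + \frac{93}{4}\right) 790 + 38 = \frac{91}{4} \cdot 790 + 38 = \frac{35945}{2} + 38 = \frac{36021}{2}$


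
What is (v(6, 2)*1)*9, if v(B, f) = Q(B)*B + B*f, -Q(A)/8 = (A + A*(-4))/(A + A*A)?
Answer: 2052/7 ≈ 293.14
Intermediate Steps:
Q(A) = 24*A/(A + A**2) (Q(A) = -8*(A + A*(-4))/(A + A*A) = -8*(A - 4*A)/(A + A**2) = -8*(-3*A)/(A + A**2) = -(-24)*A/(A + A**2) = 24*A/(A + A**2))
v(B, f) = B*f + 24*B/(1 + B) (v(B, f) = (24/(1 + B))*B + B*f = 24*B/(1 + B) + B*f = B*f + 24*B/(1 + B))
(v(6, 2)*1)*9 = ((6*(24 + 2*(1 + 6))/(1 + 6))*1)*9 = ((6*(24 + 2*7)/7)*1)*9 = ((6*(1/7)*(24 + 14))*1)*9 = ((6*(1/7)*38)*1)*9 = ((228/7)*1)*9 = (228/7)*9 = 2052/7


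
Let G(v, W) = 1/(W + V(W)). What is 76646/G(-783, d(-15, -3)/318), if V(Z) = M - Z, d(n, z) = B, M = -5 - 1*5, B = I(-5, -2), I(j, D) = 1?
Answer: -766460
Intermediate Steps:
B = 1
M = -10 (M = -5 - 5 = -10)
d(n, z) = 1
V(Z) = -10 - Z
G(v, W) = -1/10 (G(v, W) = 1/(W + (-10 - W)) = 1/(-10) = -1/10)
76646/G(-783, d(-15, -3)/318) = 76646/(-1/10) = 76646*(-10) = -766460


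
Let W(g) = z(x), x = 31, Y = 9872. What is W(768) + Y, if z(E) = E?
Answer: 9903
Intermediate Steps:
W(g) = 31
W(768) + Y = 31 + 9872 = 9903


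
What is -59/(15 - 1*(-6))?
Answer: -59/21 ≈ -2.8095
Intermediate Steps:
-59/(15 - 1*(-6)) = -59/(15 + 6) = -59/21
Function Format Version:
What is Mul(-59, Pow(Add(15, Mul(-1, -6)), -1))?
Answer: Rational(-59, 21) ≈ -2.8095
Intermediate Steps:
Mul(-59, Pow(Add(15, Mul(-1, -6)), -1)) = Mul(-59, Pow(Add(15, 6), -1)) = Mul(-59, Pow(21, -1)) = Mul(-59, Rational(1, 21)) = Rational(-59, 21)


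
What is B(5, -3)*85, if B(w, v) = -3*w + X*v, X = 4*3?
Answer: -4335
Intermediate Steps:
X = 12
B(w, v) = -3*w + 12*v
B(5, -3)*85 = (-3*5 + 12*(-3))*85 = (-15 - 36)*85 = -51*85 = -4335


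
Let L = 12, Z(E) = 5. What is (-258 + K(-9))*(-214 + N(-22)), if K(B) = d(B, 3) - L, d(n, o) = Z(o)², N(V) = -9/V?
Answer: 1151255/22 ≈ 52330.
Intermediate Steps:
d(n, o) = 25 (d(n, o) = 5² = 25)
K(B) = 13 (K(B) = 25 - 1*12 = 25 - 12 = 13)
(-258 + K(-9))*(-214 + N(-22)) = (-258 + 13)*(-214 - 9/(-22)) = -245*(-214 - 9*(-1/22)) = -245*(-214 + 9/22) = -245*(-4699/22) = 1151255/22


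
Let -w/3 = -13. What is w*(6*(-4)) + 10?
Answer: -926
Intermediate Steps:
w = 39 (w = -3*(-13) = 39)
w*(6*(-4)) + 10 = 39*(6*(-4)) + 10 = 39*(-24) + 10 = -936 + 10 = -926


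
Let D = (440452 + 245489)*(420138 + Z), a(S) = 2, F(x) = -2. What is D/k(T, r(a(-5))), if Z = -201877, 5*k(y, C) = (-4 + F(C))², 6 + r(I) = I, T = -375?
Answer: 249523614335/12 ≈ 2.0794e+10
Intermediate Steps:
r(I) = -6 + I
k(y, C) = 36/5 (k(y, C) = (-4 - 2)²/5 = (⅕)*(-6)² = (⅕)*36 = 36/5)
D = 149714168601 (D = (440452 + 245489)*(420138 - 201877) = 685941*218261 = 149714168601)
D/k(T, r(a(-5))) = 149714168601/(36/5) = 149714168601*(5/36) = 249523614335/12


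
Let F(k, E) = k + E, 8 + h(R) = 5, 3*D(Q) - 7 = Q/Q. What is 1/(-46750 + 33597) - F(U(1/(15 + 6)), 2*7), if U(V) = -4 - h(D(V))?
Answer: -170990/13153 ≈ -13.000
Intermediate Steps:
D(Q) = 8/3 (D(Q) = 7/3 + (Q/Q)/3 = 7/3 + (⅓)*1 = 7/3 + ⅓ = 8/3)
h(R) = -3 (h(R) = -8 + 5 = -3)
U(V) = -1 (U(V) = -4 - 1*(-3) = -4 + 3 = -1)
F(k, E) = E + k
1/(-46750 + 33597) - F(U(1/(15 + 6)), 2*7) = 1/(-46750 + 33597) - (2*7 - 1) = 1/(-13153) - (14 - 1) = -1/13153 - 1*13 = -1/13153 - 13 = -170990/13153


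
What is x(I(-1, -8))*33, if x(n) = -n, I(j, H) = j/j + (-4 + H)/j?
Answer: -429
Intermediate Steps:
I(j, H) = 1 + (-4 + H)/j
x(I(-1, -8))*33 = -(-4 - 8 - 1)/(-1)*33 = -(-1)*(-13)*33 = -1*13*33 = -13*33 = -429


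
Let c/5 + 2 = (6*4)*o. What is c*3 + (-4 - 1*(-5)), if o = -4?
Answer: -1469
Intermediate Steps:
c = -490 (c = -10 + 5*((6*4)*(-4)) = -10 + 5*(24*(-4)) = -10 + 5*(-96) = -10 - 480 = -490)
c*3 + (-4 - 1*(-5)) = -490*3 + (-4 - 1*(-5)) = -1470 + (-4 + 5) = -1470 + 1 = -1469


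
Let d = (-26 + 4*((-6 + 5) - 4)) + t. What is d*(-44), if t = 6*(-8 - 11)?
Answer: 7040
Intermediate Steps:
t = -114 (t = 6*(-19) = -114)
d = -160 (d = (-26 + 4*((-6 + 5) - 4)) - 114 = (-26 + 4*(-1 - 4)) - 114 = (-26 + 4*(-5)) - 114 = (-26 - 20) - 114 = -46 - 114 = -160)
d*(-44) = -160*(-44) = 7040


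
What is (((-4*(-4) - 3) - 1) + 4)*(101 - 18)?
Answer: 1328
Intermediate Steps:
(((-4*(-4) - 3) - 1) + 4)*(101 - 18) = (((16 - 3) - 1) + 4)*83 = ((13 - 1) + 4)*83 = (12 + 4)*83 = 16*83 = 1328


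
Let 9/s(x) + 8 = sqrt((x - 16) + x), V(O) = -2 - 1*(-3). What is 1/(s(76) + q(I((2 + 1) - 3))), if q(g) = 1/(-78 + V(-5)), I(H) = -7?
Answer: -46816/54585 + 11858*sqrt(34)/54585 ≈ 0.40904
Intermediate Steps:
V(O) = 1 (V(O) = -2 + 3 = 1)
q(g) = -1/77 (q(g) = 1/(-78 + 1) = 1/(-77) = -1/77)
s(x) = 9/(-8 + sqrt(-16 + 2*x)) (s(x) = 9/(-8 + sqrt((x - 16) + x)) = 9/(-8 + sqrt((-16 + x) + x)) = 9/(-8 + sqrt(-16 + 2*x)))
1/(s(76) + q(I((2 + 1) - 3))) = 1/(9/(-8 + sqrt(2)*sqrt(-8 + 76)) - 1/77) = 1/(9/(-8 + sqrt(2)*sqrt(68)) - 1/77) = 1/(9/(-8 + sqrt(2)*(2*sqrt(17))) - 1/77) = 1/(9/(-8 + 2*sqrt(34)) - 1/77) = 1/(-1/77 + 9/(-8 + 2*sqrt(34)))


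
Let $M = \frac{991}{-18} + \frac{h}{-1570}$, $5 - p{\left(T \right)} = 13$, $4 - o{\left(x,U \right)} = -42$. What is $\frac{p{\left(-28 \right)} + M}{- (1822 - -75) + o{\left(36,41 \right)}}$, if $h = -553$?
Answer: $\frac{442999}{13077315} \approx 0.033875$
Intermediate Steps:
$o{\left(x,U \right)} = 46$ ($o{\left(x,U \right)} = 4 - -42 = 4 + 42 = 46$)
$p{\left(T \right)} = -8$ ($p{\left(T \right)} = 5 - 13 = -8$)
$M = - \frac{386479}{7065}$ ($M = \frac{991}{-18} - \frac{553}{-1570} = 991 \left(- \frac{1}{18}\right) - - \frac{553}{1570} = - \frac{991}{18} + \frac{553}{1570} = - \frac{386479}{7065} \approx -54.703$)
$\frac{p{\left(-28 \right)} + M}{- (1822 - -75) + o{\left(36,41 \right)}} = \frac{-8 - \frac{386479}{7065}}{- (1822 - -75) + 46} = - \frac{442999}{7065 \left(- (1822 + 75) + 46\right)} = - \frac{442999}{7065 \left(\left(-1\right) 1897 + 46\right)} = - \frac{442999}{7065 \left(-1897 + 46\right)} = - \frac{442999}{7065 \left(-1851\right)} = \left(- \frac{442999}{7065}\right) \left(- \frac{1}{1851}\right) = \frac{442999}{13077315}$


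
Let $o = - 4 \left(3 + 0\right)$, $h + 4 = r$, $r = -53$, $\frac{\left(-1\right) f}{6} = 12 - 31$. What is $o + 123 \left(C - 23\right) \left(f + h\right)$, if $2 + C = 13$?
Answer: $-84144$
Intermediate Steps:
$C = 11$ ($C = -2 + 13 = 11$)
$f = 114$ ($f = - 6 \left(12 - 31\right) = \left(-6\right) \left(-19\right) = 114$)
$h = -57$ ($h = -4 - 53 = -57$)
$o = -12$ ($o = \left(-4\right) 3 = -12$)
$o + 123 \left(C - 23\right) \left(f + h\right) = -12 + 123 \left(11 - 23\right) \left(114 - 57\right) = -12 + 123 \left(\left(-12\right) 57\right) = -12 + 123 \left(-684\right) = -12 - 84132 = -84144$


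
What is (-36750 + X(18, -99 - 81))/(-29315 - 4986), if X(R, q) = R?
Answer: 36732/34301 ≈ 1.0709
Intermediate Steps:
(-36750 + X(18, -99 - 81))/(-29315 - 4986) = (-36750 + 18)/(-29315 - 4986) = -36732/(-34301) = -36732*(-1/34301) = 36732/34301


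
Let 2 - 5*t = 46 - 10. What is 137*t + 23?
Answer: -4543/5 ≈ -908.60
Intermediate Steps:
t = -34/5 (t = ⅖ - (46 - 10)/5 = ⅖ - ⅕*36 = ⅖ - 36/5 = -34/5 ≈ -6.8000)
137*t + 23 = 137*(-34/5) + 23 = -4658/5 + 23 = -4543/5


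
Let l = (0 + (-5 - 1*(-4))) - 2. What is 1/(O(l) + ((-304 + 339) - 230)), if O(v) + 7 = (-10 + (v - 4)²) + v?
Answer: -1/166 ≈ -0.0060241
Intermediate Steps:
l = -3 (l = (0 + (-5 + 4)) - 2 = (0 - 1) - 2 = -1 - 2 = -3)
O(v) = -17 + v + (-4 + v)² (O(v) = -7 + ((-10 + (v - 4)²) + v) = -7 + ((-10 + (-4 + v)²) + v) = -7 + (-10 + v + (-4 + v)²) = -17 + v + (-4 + v)²)
1/(O(l) + ((-304 + 339) - 230)) = 1/((-17 - 3 + (-4 - 3)²) + ((-304 + 339) - 230)) = 1/((-17 - 3 + (-7)²) + (35 - 230)) = 1/((-17 - 3 + 49) - 195) = 1/(29 - 195) = 1/(-166) = -1/166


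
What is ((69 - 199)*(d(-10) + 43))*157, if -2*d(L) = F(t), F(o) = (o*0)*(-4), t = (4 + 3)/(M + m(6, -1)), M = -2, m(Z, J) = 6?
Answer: -877630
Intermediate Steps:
t = 7/4 (t = (4 + 3)/(-2 + 6) = 7/4 ≈ 1.7500)
F(o) = 0 (F(o) = 0*(-4) = 0)
d(L) = 0 (d(L) = -1/2*0 = 0)
((69 - 199)*(d(-10) + 43))*157 = ((69 - 199)*(0 + 43))*157 = -130*43*157 = -5590*157 = -877630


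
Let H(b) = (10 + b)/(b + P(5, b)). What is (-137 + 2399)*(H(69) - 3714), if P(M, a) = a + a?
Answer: -579614126/69 ≈ -8.4002e+6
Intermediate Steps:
P(M, a) = 2*a
H(b) = (10 + b)/(3*b) (H(b) = (10 + b)/(b + 2*b) = (10 + b)/((3*b)) = (10 + b)*(1/(3*b)) = (10 + b)/(3*b))
(-137 + 2399)*(H(69) - 3714) = (-137 + 2399)*((1/3)*(10 + 69)/69 - 3714) = 2262*((1/3)*(1/69)*79 - 3714) = 2262*(79/207 - 3714) = 2262*(-768719/207) = -579614126/69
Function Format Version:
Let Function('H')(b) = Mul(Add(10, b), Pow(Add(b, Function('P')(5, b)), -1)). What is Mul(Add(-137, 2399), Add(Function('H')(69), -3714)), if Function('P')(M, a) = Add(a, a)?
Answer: Rational(-579614126, 69) ≈ -8.4002e+6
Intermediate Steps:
Function('P')(M, a) = Mul(2, a)
Function('H')(b) = Mul(Rational(1, 3), Pow(b, -1), Add(10, b)) (Function('H')(b) = Mul(Add(10, b), Pow(Add(b, Mul(2, b)), -1)) = Mul(Add(10, b), Pow(Mul(3, b), -1)) = Mul(Add(10, b), Mul(Rational(1, 3), Pow(b, -1))) = Mul(Rational(1, 3), Pow(b, -1), Add(10, b)))
Mul(Add(-137, 2399), Add(Function('H')(69), -3714)) = Mul(Add(-137, 2399), Add(Mul(Rational(1, 3), Pow(69, -1), Add(10, 69)), -3714)) = Mul(2262, Add(Mul(Rational(1, 3), Rational(1, 69), 79), -3714)) = Mul(2262, Add(Rational(79, 207), -3714)) = Mul(2262, Rational(-768719, 207)) = Rational(-579614126, 69)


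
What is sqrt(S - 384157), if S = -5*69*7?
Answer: 2*I*sqrt(96643) ≈ 621.75*I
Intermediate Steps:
S = -2415 (S = -345*7 = -2415)
sqrt(S - 384157) = sqrt(-2415 - 384157) = sqrt(-386572) = 2*I*sqrt(96643)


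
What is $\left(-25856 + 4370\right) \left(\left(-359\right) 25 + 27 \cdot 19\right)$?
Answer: $181814532$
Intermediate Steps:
$\left(-25856 + 4370\right) \left(\left(-359\right) 25 + 27 \cdot 19\right) = - 21486 \left(-8975 + 513\right) = \left(-21486\right) \left(-8462\right) = 181814532$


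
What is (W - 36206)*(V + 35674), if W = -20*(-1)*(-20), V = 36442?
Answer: -2639878296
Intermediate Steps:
W = -400 (W = 20*(-20) = -400)
(W - 36206)*(V + 35674) = (-400 - 36206)*(36442 + 35674) = -36606*72116 = -2639878296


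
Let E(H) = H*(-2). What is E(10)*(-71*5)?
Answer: 7100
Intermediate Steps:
E(H) = -2*H
E(10)*(-71*5) = (-2*10)*(-71*5) = -20*(-355) = 7100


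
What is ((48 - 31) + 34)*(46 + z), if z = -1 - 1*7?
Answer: 1938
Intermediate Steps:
z = -8 (z = -1 - 7 = -8)
((48 - 31) + 34)*(46 + z) = ((48 - 31) + 34)*(46 - 8) = (17 + 34)*38 = 51*38 = 1938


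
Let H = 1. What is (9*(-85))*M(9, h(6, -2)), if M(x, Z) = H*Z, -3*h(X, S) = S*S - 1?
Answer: 765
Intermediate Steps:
h(X, S) = 1/3 - S**2/3 (h(X, S) = -(S*S - 1)/3 = -(S**2 - 1)/3 = -(-1 + S**2)/3 = 1/3 - S**2/3)
M(x, Z) = Z (M(x, Z) = 1*Z = Z)
(9*(-85))*M(9, h(6, -2)) = (9*(-85))*(1/3 - 1/3*(-2)**2) = -765*(1/3 - 1/3*4) = -765*(1/3 - 4/3) = -765*(-1) = 765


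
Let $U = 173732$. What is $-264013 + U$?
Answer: $-90281$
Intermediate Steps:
$-264013 + U = -264013 + 173732 = -90281$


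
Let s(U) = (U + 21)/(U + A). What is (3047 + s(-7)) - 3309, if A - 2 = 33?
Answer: -523/2 ≈ -261.50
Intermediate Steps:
A = 35 (A = 2 + 33 = 35)
s(U) = (21 + U)/(35 + U) (s(U) = (U + 21)/(U + 35) = (21 + U)/(35 + U))
(3047 + s(-7)) - 3309 = (3047 + (21 - 7)/(35 - 7)) - 3309 = (3047 + 14/28) - 3309 = (3047 + (1/28)*14) - 3309 = (3047 + 1/2) - 3309 = 6095/2 - 3309 = -523/2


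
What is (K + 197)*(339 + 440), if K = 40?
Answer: 184623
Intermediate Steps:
(K + 197)*(339 + 440) = (40 + 197)*(339 + 440) = 237*779 = 184623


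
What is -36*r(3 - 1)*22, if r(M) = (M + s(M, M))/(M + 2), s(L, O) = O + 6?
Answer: -1980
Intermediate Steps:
s(L, O) = 6 + O
r(M) = (6 + 2*M)/(2 + M) (r(M) = (M + (6 + M))/(M + 2) = (6 + 2*M)/(2 + M))
-36*r(3 - 1)*22 = -72*(3 + (3 - 1))/(2 + (3 - 1))*22 = -72*(3 + 2)/(2 + 2)*22 = -72*5/4*22 = -36*5/2*22 = -90*22 = -1980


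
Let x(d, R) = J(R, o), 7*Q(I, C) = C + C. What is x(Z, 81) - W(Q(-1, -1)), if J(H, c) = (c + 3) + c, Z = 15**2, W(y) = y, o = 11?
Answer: 177/7 ≈ 25.286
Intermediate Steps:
Q(I, C) = 2*C/7 (Q(I, C) = (C + C)/7 = (2*C)/7 = 2*C/7)
Z = 225
J(H, c) = 3 + 2*c (J(H, c) = (3 + c) + c = 3 + 2*c)
x(d, R) = 25 (x(d, R) = 3 + 2*11 = 3 + 22 = 25)
x(Z, 81) - W(Q(-1, -1)) = 25 - 2*(-1)/7 = 25 - 1*(-2/7) = 25 + 2/7 = 177/7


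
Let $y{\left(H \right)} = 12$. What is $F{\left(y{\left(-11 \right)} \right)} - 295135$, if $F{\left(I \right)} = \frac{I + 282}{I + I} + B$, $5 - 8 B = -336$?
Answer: $- \frac{2360641}{8} \approx -2.9508 \cdot 10^{5}$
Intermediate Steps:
$B = \frac{341}{8}$ ($B = \frac{5}{8} - -42 = \frac{5}{8} + 42 = \frac{341}{8} \approx 42.625$)
$F{\left(I \right)} = \frac{341}{8} + \frac{282 + I}{2 I}$ ($F{\left(I \right)} = \frac{I + 282}{I + I} + \frac{341}{8} = \frac{282 + I}{2 I} + \frac{341}{8} = \frac{341}{8} + \frac{282 + I}{2 I}$)
$F{\left(y{\left(-11 \right)} \right)} - 295135 = \left(\frac{345}{8} + \frac{141}{12}\right) - 295135 = \left(\frac{345}{8} + 141 \cdot \frac{1}{12}\right) - 295135 = \left(\frac{345}{8} + \frac{47}{4}\right) - 295135 = \frac{439}{8} - 295135 = - \frac{2360641}{8}$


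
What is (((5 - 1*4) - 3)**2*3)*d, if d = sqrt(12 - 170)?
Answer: 12*I*sqrt(158) ≈ 150.84*I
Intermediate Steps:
d = I*sqrt(158) (d = sqrt(-158) = I*sqrt(158) ≈ 12.57*I)
(((5 - 1*4) - 3)**2*3)*d = (((5 - 1*4) - 3)**2*3)*(I*sqrt(158)) = (((5 - 4) - 3)**2*3)*(I*sqrt(158)) = ((1 - 3)**2*3)*(I*sqrt(158)) = ((-2)**2*3)*(I*sqrt(158)) = (4*3)*(I*sqrt(158)) = 12*(I*sqrt(158)) = 12*I*sqrt(158)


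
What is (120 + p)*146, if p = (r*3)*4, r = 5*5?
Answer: 61320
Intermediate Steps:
r = 25
p = 300 (p = (25*3)*4 = 75*4 = 300)
(120 + p)*146 = (120 + 300)*146 = 420*146 = 61320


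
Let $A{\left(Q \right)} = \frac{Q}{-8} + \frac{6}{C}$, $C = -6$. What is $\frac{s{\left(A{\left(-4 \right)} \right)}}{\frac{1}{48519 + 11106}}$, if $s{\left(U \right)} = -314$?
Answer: $-18722250$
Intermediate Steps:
$A{\left(Q \right)} = -1 - \frac{Q}{8}$ ($A{\left(Q \right)} = \frac{Q}{-8} + \frac{6}{-6} = Q \left(- \frac{1}{8}\right) + 6 \left(- \frac{1}{6}\right) = - \frac{Q}{8} - 1 = -1 - \frac{Q}{8}$)
$\frac{s{\left(A{\left(-4 \right)} \right)}}{\frac{1}{48519 + 11106}} = - \frac{314}{\frac{1}{48519 + 11106}} = - \frac{314}{\frac{1}{59625}} = - 314 \frac{1}{\frac{1}{59625}} = \left(-314\right) 59625 = -18722250$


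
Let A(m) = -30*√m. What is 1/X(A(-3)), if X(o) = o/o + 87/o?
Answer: 10*√3/(10*√3 + 29*I) ≈ 0.26293 - 0.44022*I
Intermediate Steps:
X(o) = 1 + 87/o
1/X(A(-3)) = 1/((87 - 30*I*√3)/((-30*I*√3))) = 1/((I*√3/90)*(87 - 30*I*√3)) = 1/(I*√3*(87 - 30*I*√3)/90) = -30*I*√3/(87 - 30*I*√3)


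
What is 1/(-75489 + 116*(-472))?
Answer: -1/130241 ≈ -7.6781e-6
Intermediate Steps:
1/(-75489 + 116*(-472)) = 1/(-75489 - 54752) = 1/(-130241) = -1/130241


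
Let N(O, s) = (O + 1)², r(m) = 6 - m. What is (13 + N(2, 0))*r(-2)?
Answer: 176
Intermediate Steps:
N(O, s) = (1 + O)²
(13 + N(2, 0))*r(-2) = (13 + (1 + 2)²)*(6 - 1*(-2)) = (13 + 3²)*(6 + 2) = (13 + 9)*8 = 22*8 = 176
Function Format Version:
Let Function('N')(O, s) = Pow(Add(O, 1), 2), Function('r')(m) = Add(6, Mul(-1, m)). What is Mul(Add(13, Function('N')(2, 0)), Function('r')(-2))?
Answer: 176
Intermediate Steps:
Function('N')(O, s) = Pow(Add(1, O), 2)
Mul(Add(13, Function('N')(2, 0)), Function('r')(-2)) = Mul(Add(13, Pow(Add(1, 2), 2)), Add(6, Mul(-1, -2))) = Mul(Add(13, Pow(3, 2)), Add(6, 2)) = Mul(Add(13, 9), 8) = Mul(22, 8) = 176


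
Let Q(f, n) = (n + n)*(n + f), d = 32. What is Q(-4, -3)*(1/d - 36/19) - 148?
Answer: -68785/304 ≈ -226.27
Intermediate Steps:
Q(f, n) = 2*n*(f + n) (Q(f, n) = (2*n)*(f + n) = 2*n*(f + n))
Q(-4, -3)*(1/d - 36/19) - 148 = (2*(-3)*(-4 - 3))*(1/32 - 36/19) - 148 = (2*(-3)*(-7))*(1*(1/32) - 36*1/19) - 148 = 42*(1/32 - 36/19) - 148 = 42*(-1133/608) - 148 = -23793/304 - 148 = -68785/304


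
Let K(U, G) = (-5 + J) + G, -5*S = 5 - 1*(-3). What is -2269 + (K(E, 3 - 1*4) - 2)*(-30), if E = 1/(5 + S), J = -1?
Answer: -1999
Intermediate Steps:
S = -8/5 (S = -(5 - 1*(-3))/5 = -(5 + 3)/5 = -⅕*8 = -8/5 ≈ -1.6000)
E = 5/17 (E = 1/(5 - 8/5) = 1/(17/5) = 5/17 ≈ 0.29412)
K(U, G) = -6 + G (K(U, G) = (-5 - 1) + G = -6 + G)
-2269 + (K(E, 3 - 1*4) - 2)*(-30) = -2269 + ((-6 + (3 - 1*4)) - 2)*(-30) = -2269 + ((-6 + (3 - 4)) - 2)*(-30) = -2269 + ((-6 - 1) - 2)*(-30) = -2269 + (-7 - 2)*(-30) = -2269 - 9*(-30) = -2269 + 270 = -1999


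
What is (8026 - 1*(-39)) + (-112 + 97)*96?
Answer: 6625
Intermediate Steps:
(8026 - 1*(-39)) + (-112 + 97)*96 = (8026 + 39) - 15*96 = 8065 - 1440 = 6625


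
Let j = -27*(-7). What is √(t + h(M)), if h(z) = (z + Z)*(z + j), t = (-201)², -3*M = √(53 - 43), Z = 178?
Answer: √(666397 - 1101*√10)/3 ≈ 271.40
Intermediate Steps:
j = 189
M = -√10/3 (M = -√(53 - 43)/3 = -√10/3 ≈ -1.0541)
t = 40401
h(z) = (178 + z)*(189 + z) (h(z) = (z + 178)*(z + 189) = (178 + z)*(189 + z))
√(t + h(M)) = √(40401 + (33642 + (-√10/3)² + 367*(-√10/3))) = √(40401 + (33642 + 10/9 - 367*√10/3)) = √(40401 + (302788/9 - 367*√10/3)) = √(666397/9 - 367*√10/3)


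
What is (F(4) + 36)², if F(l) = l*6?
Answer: 3600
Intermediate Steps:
F(l) = 6*l
(F(4) + 36)² = (6*4 + 36)² = (24 + 36)² = 60² = 3600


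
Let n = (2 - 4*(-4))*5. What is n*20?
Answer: 1800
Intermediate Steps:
n = 90 (n = (2 + 16)*5 = 18*5 = 90)
n*20 = 90*20 = 1800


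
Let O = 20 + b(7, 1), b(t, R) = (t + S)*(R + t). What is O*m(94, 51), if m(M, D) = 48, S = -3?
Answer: 2496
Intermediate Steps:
b(t, R) = (-3 + t)*(R + t) (b(t, R) = (t - 3)*(R + t) = (-3 + t)*(R + t))
O = 52 (O = 20 + (7² - 3*1 - 3*7 + 1*7) = 20 + (49 - 3 - 21 + 7) = 20 + 32 = 52)
O*m(94, 51) = 52*48 = 2496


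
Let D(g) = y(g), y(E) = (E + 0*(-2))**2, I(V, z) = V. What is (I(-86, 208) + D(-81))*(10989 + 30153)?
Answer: 266394450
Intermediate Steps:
y(E) = E**2 (y(E) = (E + 0)**2 = E**2)
D(g) = g**2
(I(-86, 208) + D(-81))*(10989 + 30153) = (-86 + (-81)**2)*(10989 + 30153) = (-86 + 6561)*41142 = 6475*41142 = 266394450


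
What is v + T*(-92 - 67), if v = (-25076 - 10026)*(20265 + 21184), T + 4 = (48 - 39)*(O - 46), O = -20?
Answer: -1454847716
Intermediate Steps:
T = -598 (T = -4 + (48 - 39)*(-20 - 46) = -4 + 9*(-66) = -4 - 594 = -598)
v = -1454942798 (v = -35102*41449 = -1454942798)
v + T*(-92 - 67) = -1454942798 - 598*(-92 - 67) = -1454942798 - 598*(-159) = -1454942798 + 95082 = -1454847716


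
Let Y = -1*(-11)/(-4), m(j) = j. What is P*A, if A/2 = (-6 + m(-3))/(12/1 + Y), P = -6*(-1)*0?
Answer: 0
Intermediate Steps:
Y = -11/4 (Y = 11*(-¼) = -11/4 ≈ -2.7500)
P = 0 (P = 6*0 = 0)
A = -72/37 (A = 2*((-6 - 3)/(12/1 - 11/4)) = 2*(-9/(12*1 - 11/4)) = 2*(-9/(12 - 11/4)) = 2*(-9/37/4) = 2*(-9*4/37) = 2*(-36/37) = -72/37 ≈ -1.9459)
P*A = 0*(-72/37) = 0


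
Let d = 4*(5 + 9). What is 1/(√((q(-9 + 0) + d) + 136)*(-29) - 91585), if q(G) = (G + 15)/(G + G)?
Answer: -54951/5032590620 + 29*√69/5032590620 ≈ -1.0871e-5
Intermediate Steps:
q(G) = (15 + G)/(2*G) (q(G) = (15 + G)/((2*G)) = (15 + G)*(1/(2*G)) = (15 + G)/(2*G))
d = 56 (d = 4*14 = 56)
1/(√((q(-9 + 0) + d) + 136)*(-29) - 91585) = 1/(√(((15 + (-9 + 0))/(2*(-9 + 0)) + 56) + 136)*(-29) - 91585) = 1/(√(((½)*(15 - 9)/(-9) + 56) + 136)*(-29) - 91585) = 1/(√(((½)*(-⅑)*6 + 56) + 136)*(-29) - 91585) = 1/(√((-⅓ + 56) + 136)*(-29) - 91585) = 1/(√(167/3 + 136)*(-29) - 91585) = 1/(√(575/3)*(-29) - 91585) = 1/((5*√69/3)*(-29) - 91585) = 1/(-145*√69/3 - 91585) = 1/(-91585 - 145*√69/3)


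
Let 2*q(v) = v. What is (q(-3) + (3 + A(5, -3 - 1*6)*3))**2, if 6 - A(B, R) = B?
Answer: 81/4 ≈ 20.250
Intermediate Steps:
A(B, R) = 6 - B
q(v) = v/2
(q(-3) + (3 + A(5, -3 - 1*6)*3))**2 = ((1/2)*(-3) + (3 + (6 - 1*5)*3))**2 = (-3/2 + (3 + (6 - 5)*3))**2 = (-3/2 + (3 + 1*3))**2 = (-3/2 + (3 + 3))**2 = (-3/2 + 6)**2 = (9/2)**2 = 81/4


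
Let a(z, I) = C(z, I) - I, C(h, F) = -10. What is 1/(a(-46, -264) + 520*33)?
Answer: 1/17414 ≈ 5.7425e-5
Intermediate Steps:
a(z, I) = -10 - I
1/(a(-46, -264) + 520*33) = 1/((-10 - 1*(-264)) + 520*33) = 1/((-10 + 264) + 17160) = 1/(254 + 17160) = 1/17414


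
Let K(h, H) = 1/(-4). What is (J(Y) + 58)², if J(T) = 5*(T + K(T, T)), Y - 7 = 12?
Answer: 368449/16 ≈ 23028.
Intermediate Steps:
Y = 19 (Y = 7 + 12 = 19)
K(h, H) = -¼
J(T) = -5/4 + 5*T (J(T) = 5*(T - ¼) = 5*(-¼ + T) = -5/4 + 5*T)
(J(Y) + 58)² = ((-5/4 + 5*19) + 58)² = ((-5/4 + 95) + 58)² = (375/4 + 58)² = (607/4)² = 368449/16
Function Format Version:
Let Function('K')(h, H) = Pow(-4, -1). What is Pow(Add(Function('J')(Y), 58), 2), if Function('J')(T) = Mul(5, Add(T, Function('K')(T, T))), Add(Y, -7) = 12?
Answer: Rational(368449, 16) ≈ 23028.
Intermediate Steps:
Y = 19 (Y = Add(7, 12) = 19)
Function('K')(h, H) = Rational(-1, 4)
Function('J')(T) = Add(Rational(-5, 4), Mul(5, T)) (Function('J')(T) = Mul(5, Add(T, Rational(-1, 4))) = Mul(5, Add(Rational(-1, 4), T)) = Add(Rational(-5, 4), Mul(5, T)))
Pow(Add(Function('J')(Y), 58), 2) = Pow(Add(Add(Rational(-5, 4), Mul(5, 19)), 58), 2) = Pow(Add(Add(Rational(-5, 4), 95), 58), 2) = Pow(Add(Rational(375, 4), 58), 2) = Pow(Rational(607, 4), 2) = Rational(368449, 16)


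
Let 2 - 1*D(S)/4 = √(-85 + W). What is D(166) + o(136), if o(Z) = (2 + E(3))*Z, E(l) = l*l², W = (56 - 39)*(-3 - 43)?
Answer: 3952 - 68*I*√3 ≈ 3952.0 - 117.78*I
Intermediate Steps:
W = -782 (W = 17*(-46) = -782)
E(l) = l³
D(S) = 8 - 68*I*√3 (D(S) = 8 - 4*√(-85 - 782) = 8 - 68*I*√3)
o(Z) = 29*Z (o(Z) = (2 + 3³)*Z = (2 + 27)*Z = 29*Z)
D(166) + o(136) = (8 - 68*I*√3) + 29*136 = (8 - 68*I*√3) + 3944 = 3952 - 68*I*√3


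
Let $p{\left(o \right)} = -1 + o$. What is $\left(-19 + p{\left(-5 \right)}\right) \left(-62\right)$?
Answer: $1550$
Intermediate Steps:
$\left(-19 + p{\left(-5 \right)}\right) \left(-62\right) = \left(-19 - 6\right) \left(-62\right) = \left(-25\right) \left(-62\right) = 1550$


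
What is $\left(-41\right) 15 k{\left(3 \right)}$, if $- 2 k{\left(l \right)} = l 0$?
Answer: $0$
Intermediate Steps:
$k{\left(l \right)} = 0$ ($k{\left(l \right)} = - \frac{l 0}{2} = \left(- \frac{1}{2}\right) 0 = 0$)
$\left(-41\right) 15 k{\left(3 \right)} = \left(-41\right) 15 \cdot 0 = \left(-615\right) 0 = 0$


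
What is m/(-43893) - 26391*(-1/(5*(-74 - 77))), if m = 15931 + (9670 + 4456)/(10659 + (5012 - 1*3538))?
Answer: -4733523918058/134026031865 ≈ -35.318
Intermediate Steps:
m = 193304949/12133 (m = 15931 + 14126/(10659 + (5012 - 3538)) = 15931 + 14126/(10659 + 1474) = 15931 + 14126/12133 = 193304949/12133 ≈ 15932.)
m/(-43893) - 26391*(-1/(5*(-74 - 77))) = (193304949/12133)/(-43893) - 26391*(-1/(5*(-74 - 77))) = (193304949/12133)*(-1/43893) - 26391/((-151*(-5))) = -64434983/177517923 - 26391/755 = -4733523918058/134026031865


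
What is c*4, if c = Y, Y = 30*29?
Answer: 3480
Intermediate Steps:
Y = 870
c = 870
c*4 = 870*4 = 3480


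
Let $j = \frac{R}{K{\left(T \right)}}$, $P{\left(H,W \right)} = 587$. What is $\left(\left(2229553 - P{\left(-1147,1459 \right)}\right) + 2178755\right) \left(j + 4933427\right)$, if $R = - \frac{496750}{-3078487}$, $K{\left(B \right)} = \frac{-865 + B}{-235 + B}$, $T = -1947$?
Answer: $\frac{47060383619553063116112}{2164176361} \approx 2.1745 \cdot 10^{13}$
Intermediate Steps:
$K{\left(B \right)} = \frac{-865 + B}{-235 + B}$
$R = \frac{496750}{3078487}$ ($R = \left(-496750\right) \left(- \frac{1}{3078487}\right) = \frac{496750}{3078487} \approx 0.16136$)
$j = \frac{270977125}{2164176361}$ ($j = \frac{496750}{3078487 \frac{-865 - 1947}{-235 - 1947}} = \frac{496750}{3078487 \frac{1}{-2182} \left(-2812\right)} = \frac{496750}{3078487 \left(\left(- \frac{1}{2182}\right) \left(-2812\right)\right)} = \frac{496750}{3078487 \cdot \frac{1406}{1091}} = \frac{496750}{3078487} \cdot \frac{1091}{1406} = \frac{270977125}{2164176361} \approx 0.12521$)
$\left(\left(2229553 - P{\left(-1147,1459 \right)}\right) + 2178755\right) \left(j + 4933427\right) = \left(\left(2229553 - 587\right) + 2178755\right) \left(\frac{270977125}{2164176361} + 4933427\right) = \left(\left(2229553 - 587\right) + 2178755\right) \frac{10676806363096272}{2164176361} = \left(2228966 + 2178755\right) \frac{10676806363096272}{2164176361} = 4407721 \cdot \frac{10676806363096272}{2164176361} = \frac{47060383619553063116112}{2164176361}$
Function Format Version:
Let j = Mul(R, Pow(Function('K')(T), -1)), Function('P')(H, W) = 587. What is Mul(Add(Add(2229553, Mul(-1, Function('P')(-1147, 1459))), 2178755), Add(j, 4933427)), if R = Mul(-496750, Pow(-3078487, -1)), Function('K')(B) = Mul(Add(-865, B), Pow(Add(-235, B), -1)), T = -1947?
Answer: Rational(47060383619553063116112, 2164176361) ≈ 2.1745e+13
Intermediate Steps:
Function('K')(B) = Mul(Pow(Add(-235, B), -1), Add(-865, B))
R = Rational(496750, 3078487) (R = Mul(-496750, Rational(-1, 3078487)) = Rational(496750, 3078487) ≈ 0.16136)
j = Rational(270977125, 2164176361) (j = Mul(Rational(496750, 3078487), Pow(Mul(Pow(Add(-235, -1947), -1), Add(-865, -1947)), -1)) = Mul(Rational(496750, 3078487), Pow(Mul(Pow(-2182, -1), -2812), -1)) = Mul(Rational(496750, 3078487), Pow(Mul(Rational(-1, 2182), -2812), -1)) = Mul(Rational(496750, 3078487), Pow(Rational(1406, 1091), -1)) = Mul(Rational(496750, 3078487), Rational(1091, 1406)) = Rational(270977125, 2164176361) ≈ 0.12521)
Mul(Add(Add(2229553, Mul(-1, Function('P')(-1147, 1459))), 2178755), Add(j, 4933427)) = Mul(Add(Add(2229553, Mul(-1, 587)), 2178755), Add(Rational(270977125, 2164176361), 4933427)) = Mul(Add(Add(2229553, -587), 2178755), Rational(10676806363096272, 2164176361)) = Mul(Add(2228966, 2178755), Rational(10676806363096272, 2164176361)) = Mul(4407721, Rational(10676806363096272, 2164176361)) = Rational(47060383619553063116112, 2164176361)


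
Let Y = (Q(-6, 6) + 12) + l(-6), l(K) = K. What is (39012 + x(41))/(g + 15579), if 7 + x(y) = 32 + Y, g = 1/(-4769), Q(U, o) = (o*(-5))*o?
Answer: 185337647/74296250 ≈ 2.4946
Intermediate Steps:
Q(U, o) = -5*o² (Q(U, o) = (-5*o)*o = -5*o²)
g = -1/4769 ≈ -0.00020969
Y = -174 (Y = (-5*6² + 12) - 6 = (-5*36 + 12) - 6 = (-180 + 12) - 6 = -168 - 6 = -174)
x(y) = -149 (x(y) = -7 + (32 - 174) = -7 - 142 = -149)
(39012 + x(41))/(g + 15579) = (39012 - 149)/(-1/4769 + 15579) = 38863/(74296250/4769) = 38863*(4769/74296250) = 185337647/74296250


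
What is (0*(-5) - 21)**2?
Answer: 441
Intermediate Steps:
(0*(-5) - 21)**2 = (0 - 21)**2 = (-21)**2 = 441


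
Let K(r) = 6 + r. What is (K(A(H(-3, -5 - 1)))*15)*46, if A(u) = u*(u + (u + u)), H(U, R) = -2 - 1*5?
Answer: 105570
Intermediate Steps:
H(U, R) = -7 (H(U, R) = -2 - 5 = -7)
A(u) = 3*u² (A(u) = u*(u + 2*u) = u*(3*u) = 3*u²)
(K(A(H(-3, -5 - 1)))*15)*46 = ((6 + 3*(-7)²)*15)*46 = ((6 + 3*49)*15)*46 = ((6 + 147)*15)*46 = (153*15)*46 = 2295*46 = 105570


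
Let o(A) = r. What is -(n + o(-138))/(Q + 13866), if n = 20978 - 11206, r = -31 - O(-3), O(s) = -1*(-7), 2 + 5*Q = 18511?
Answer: -48670/87839 ≈ -0.55408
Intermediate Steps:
Q = 18509/5 (Q = -⅖ + (⅕)*18511 = -⅖ + 18511/5 = 18509/5 ≈ 3701.8)
O(s) = 7
r = -38 (r = -31 - 1*7 = -31 - 7 = -38)
n = 9772
o(A) = -38
-(n + o(-138))/(Q + 13866) = -(9772 - 38)/(18509/5 + 13866) = -9734/87839/5 = -9734*5/87839 = -1*48670/87839 = -48670/87839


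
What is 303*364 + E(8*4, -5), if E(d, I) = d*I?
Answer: 110132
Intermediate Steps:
E(d, I) = I*d
303*364 + E(8*4, -5) = 303*364 - 40*4 = 110292 - 5*32 = 110292 - 160 = 110132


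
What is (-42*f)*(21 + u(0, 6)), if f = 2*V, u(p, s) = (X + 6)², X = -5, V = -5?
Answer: 9240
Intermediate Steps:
u(p, s) = 1 (u(p, s) = (-5 + 6)² = 1² = 1)
f = -10 (f = 2*(-5) = -10)
(-42*f)*(21 + u(0, 6)) = (-42*(-10))*(21 + 1) = 420*22 = 9240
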